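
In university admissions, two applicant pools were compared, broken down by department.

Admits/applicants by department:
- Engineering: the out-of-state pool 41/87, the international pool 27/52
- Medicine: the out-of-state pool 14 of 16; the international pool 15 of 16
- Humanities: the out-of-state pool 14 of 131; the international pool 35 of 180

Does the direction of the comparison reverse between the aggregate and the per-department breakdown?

Engineering: the out-of-state pool 41/87 = 47.1%, the international pool 27/52 = 51.9% → the international pool
Medicine: the out-of-state pool 14/16 = 87.5%, the international pool 15/16 = 93.8% → the international pool
Humanities: the out-of-state pool 14/131 = 10.7%, the international pool 35/180 = 19.4% → the international pool
Overall: the out-of-state pool 69/234 = 29.5%, the international pool 77/248 = 31.0% → the international pool
The international pool wins overall and in every department group — no reversal.

No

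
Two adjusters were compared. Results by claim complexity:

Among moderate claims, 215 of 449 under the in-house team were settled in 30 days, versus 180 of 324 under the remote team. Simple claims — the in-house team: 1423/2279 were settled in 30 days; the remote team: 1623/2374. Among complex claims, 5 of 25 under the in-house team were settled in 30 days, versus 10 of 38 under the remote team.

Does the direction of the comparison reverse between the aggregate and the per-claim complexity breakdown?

Moderate: the in-house team 215/449 = 47.9%, the remote team 180/324 = 55.6% → the remote team
Simple: the in-house team 1423/2279 = 62.4%, the remote team 1623/2374 = 68.4% → the remote team
Complex: the in-house team 5/25 = 20.0%, the remote team 10/38 = 26.3% → the remote team
Overall: the in-house team 1643/2753 = 59.7%, the remote team 1813/2736 = 66.3% → the remote team
The remote team wins overall and in every claim group — no reversal.

No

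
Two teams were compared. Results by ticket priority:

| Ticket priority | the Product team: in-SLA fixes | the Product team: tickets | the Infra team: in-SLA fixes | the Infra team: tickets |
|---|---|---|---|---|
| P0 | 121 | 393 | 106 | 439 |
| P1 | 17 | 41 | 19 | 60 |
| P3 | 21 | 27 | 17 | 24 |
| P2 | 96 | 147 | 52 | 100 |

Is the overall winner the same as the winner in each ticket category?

P0: the Product team 121/393 = 30.8%, the Infra team 106/439 = 24.1% → the Product team
P1: the Product team 17/41 = 41.5%, the Infra team 19/60 = 31.7% → the Product team
P3: the Product team 21/27 = 77.8%, the Infra team 17/24 = 70.8% → the Product team
P2: the Product team 96/147 = 65.3%, the Infra team 52/100 = 52.0% → the Product team
Overall: the Product team 255/608 = 41.9%, the Infra team 194/623 = 31.1% → the Product team
The Product team wins overall and in every ticket group — no reversal.

Yes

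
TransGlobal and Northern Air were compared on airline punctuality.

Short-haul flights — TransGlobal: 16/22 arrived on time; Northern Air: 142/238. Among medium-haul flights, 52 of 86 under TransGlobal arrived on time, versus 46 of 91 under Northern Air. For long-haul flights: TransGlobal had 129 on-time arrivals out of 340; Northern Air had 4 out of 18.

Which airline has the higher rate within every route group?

Short-haul: TransGlobal 16/22 = 72.7%, Northern Air 142/238 = 59.7% → TransGlobal
Medium-haul: TransGlobal 52/86 = 60.5%, Northern Air 46/91 = 50.5% → TransGlobal
Long-haul: TransGlobal 129/340 = 37.9%, Northern Air 4/18 = 22.2% → TransGlobal
TransGlobal has the higher rate in all 3 groups.

TransGlobal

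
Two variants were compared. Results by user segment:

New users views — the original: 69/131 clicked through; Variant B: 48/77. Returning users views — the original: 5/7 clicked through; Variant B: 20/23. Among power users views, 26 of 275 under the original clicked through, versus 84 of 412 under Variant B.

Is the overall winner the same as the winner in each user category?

New users: the original 69/131 = 52.7%, Variant B 48/77 = 62.3% → Variant B
Returning users: the original 5/7 = 71.4%, Variant B 20/23 = 87.0% → Variant B
Power users: the original 26/275 = 9.5%, Variant B 84/412 = 20.4% → Variant B
Overall: the original 100/413 = 24.2%, Variant B 152/512 = 29.7% → Variant B
Variant B wins overall and in every user group — no reversal.

Yes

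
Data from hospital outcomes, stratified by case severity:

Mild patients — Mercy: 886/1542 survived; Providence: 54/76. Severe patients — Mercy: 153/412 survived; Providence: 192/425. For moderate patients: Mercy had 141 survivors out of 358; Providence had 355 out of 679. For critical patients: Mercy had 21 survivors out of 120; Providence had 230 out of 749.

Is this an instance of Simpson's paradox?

Yes

Mild: Mercy 886/1542 = 57.5%, Providence 54/76 = 71.1% → Providence
Severe: Mercy 153/412 = 37.1%, Providence 192/425 = 45.2% → Providence
Moderate: Mercy 141/358 = 39.4%, Providence 355/679 = 52.3% → Providence
Critical: Mercy 21/120 = 17.5%, Providence 230/749 = 30.7% → Providence
Overall: Mercy 1201/2432 = 49.4%, Providence 831/1929 = 43.1% → Mercy
Providence wins each case group but Mercy wins overall — the comparison reverses. Providence's patients skew toward critical, which has a lower base rate.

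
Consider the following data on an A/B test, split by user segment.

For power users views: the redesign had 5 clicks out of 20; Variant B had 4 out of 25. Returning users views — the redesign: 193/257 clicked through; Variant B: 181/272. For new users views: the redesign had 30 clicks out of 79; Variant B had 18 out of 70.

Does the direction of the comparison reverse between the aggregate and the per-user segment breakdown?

No

Power users: the redesign 5/20 = 25.0%, Variant B 4/25 = 16.0% → the redesign
Returning users: the redesign 193/257 = 75.1%, Variant B 181/272 = 66.5% → the redesign
New users: the redesign 30/79 = 38.0%, Variant B 18/70 = 25.7% → the redesign
Overall: the redesign 228/356 = 64.0%, Variant B 203/367 = 55.3% → the redesign
The redesign wins overall and in every user group — no reversal.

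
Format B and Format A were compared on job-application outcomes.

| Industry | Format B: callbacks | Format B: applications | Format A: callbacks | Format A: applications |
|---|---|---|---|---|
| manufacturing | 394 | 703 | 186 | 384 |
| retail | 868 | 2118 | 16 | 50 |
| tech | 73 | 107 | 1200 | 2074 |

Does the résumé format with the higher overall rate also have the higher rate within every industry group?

No

Manufacturing: Format B 394/703 = 56.0%, Format A 186/384 = 48.4% → Format B
Retail: Format B 868/2118 = 41.0%, Format A 16/50 = 32.0% → Format B
Tech: Format B 73/107 = 68.2%, Format A 1200/2074 = 57.9% → Format B
Overall: Format B 1335/2928 = 45.6%, Format A 1402/2508 = 55.9% → Format A
Format B wins each industry group but Format A wins overall — the comparison reverses. Format B's applications skew toward retail, which has a lower base rate.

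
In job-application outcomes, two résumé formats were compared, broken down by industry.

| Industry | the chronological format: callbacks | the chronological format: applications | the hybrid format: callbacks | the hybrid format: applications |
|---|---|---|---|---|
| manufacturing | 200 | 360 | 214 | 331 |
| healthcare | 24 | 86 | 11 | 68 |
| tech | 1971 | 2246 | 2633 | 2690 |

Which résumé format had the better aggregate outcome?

the hybrid format

Manufacturing: the chronological format 200/360 = 55.6%, the hybrid format 214/331 = 64.7% → the hybrid format
Healthcare: the chronological format 24/86 = 27.9%, the hybrid format 11/68 = 16.2% → the chronological format
Tech: the chronological format 1971/2246 = 87.8%, the hybrid format 2633/2690 = 97.9% → the hybrid format
Overall: the chronological format 2195/2692 = 81.5%, the hybrid format 2858/3089 = 92.5% → the hybrid format
(Neither sweeps every industry group, but the hybrid format has the higher pooled rate.)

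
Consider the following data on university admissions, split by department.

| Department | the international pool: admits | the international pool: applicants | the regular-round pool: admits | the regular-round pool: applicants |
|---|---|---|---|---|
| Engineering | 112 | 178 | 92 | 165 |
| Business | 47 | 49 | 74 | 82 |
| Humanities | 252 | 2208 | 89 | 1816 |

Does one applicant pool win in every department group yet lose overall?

No

Engineering: the international pool 112/178 = 62.9%, the regular-round pool 92/165 = 55.8% → the international pool
Business: the international pool 47/49 = 95.9%, the regular-round pool 74/82 = 90.2% → the international pool
Humanities: the international pool 252/2208 = 11.4%, the regular-round pool 89/1816 = 4.9% → the international pool
Overall: the international pool 411/2435 = 16.9%, the regular-round pool 255/2063 = 12.4% → the international pool
The international pool wins overall and in every department group — no reversal.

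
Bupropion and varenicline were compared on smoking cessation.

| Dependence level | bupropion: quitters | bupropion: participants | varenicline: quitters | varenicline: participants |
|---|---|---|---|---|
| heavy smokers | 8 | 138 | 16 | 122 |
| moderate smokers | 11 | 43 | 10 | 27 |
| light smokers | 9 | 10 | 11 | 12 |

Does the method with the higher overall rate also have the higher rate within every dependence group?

Heavy smokers: bupropion 8/138 = 5.8%, varenicline 16/122 = 13.1% → varenicline
Moderate smokers: bupropion 11/43 = 25.6%, varenicline 10/27 = 37.0% → varenicline
Light smokers: bupropion 9/10 = 90.0%, varenicline 11/12 = 91.7% → varenicline
Overall: bupropion 28/191 = 14.7%, varenicline 37/161 = 23.0% → varenicline
Varenicline wins overall and in every dependence group — no reversal.

Yes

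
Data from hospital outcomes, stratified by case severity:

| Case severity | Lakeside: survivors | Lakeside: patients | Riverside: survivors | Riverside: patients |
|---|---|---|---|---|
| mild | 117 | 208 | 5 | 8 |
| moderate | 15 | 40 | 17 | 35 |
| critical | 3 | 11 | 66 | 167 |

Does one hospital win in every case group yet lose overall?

Mild: Lakeside 117/208 = 56.2%, Riverside 5/8 = 62.5% → Riverside
Moderate: Lakeside 15/40 = 37.5%, Riverside 17/35 = 48.6% → Riverside
Critical: Lakeside 3/11 = 27.3%, Riverside 66/167 = 39.5% → Riverside
Overall: Lakeside 135/259 = 52.1%, Riverside 88/210 = 41.9% → Lakeside
Riverside wins each case group but Lakeside wins overall — the comparison reverses. Riverside's patients skew toward critical, which has a lower base rate.

Yes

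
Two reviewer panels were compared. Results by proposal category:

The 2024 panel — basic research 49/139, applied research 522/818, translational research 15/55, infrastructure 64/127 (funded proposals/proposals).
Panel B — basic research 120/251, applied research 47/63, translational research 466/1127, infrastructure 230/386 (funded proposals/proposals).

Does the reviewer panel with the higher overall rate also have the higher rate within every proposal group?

Basic research: the 2024 panel 49/139 = 35.3%, Panel B 120/251 = 47.8% → Panel B
Applied research: the 2024 panel 522/818 = 63.8%, Panel B 47/63 = 74.6% → Panel B
Translational research: the 2024 panel 15/55 = 27.3%, Panel B 466/1127 = 41.3% → Panel B
Infrastructure: the 2024 panel 64/127 = 50.4%, Panel B 230/386 = 59.6% → Panel B
Overall: the 2024 panel 650/1139 = 57.1%, Panel B 863/1827 = 47.2% → the 2024 panel
Panel B wins each proposal group but the 2024 panel wins overall — the comparison reverses. Panel B's proposals skew toward translational research, which has a lower base rate.

No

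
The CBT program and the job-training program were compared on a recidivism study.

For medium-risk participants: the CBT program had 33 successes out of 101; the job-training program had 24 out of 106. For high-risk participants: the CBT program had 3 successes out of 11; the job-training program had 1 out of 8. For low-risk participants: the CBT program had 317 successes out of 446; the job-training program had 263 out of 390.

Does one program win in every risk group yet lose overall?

Medium-risk: the CBT program 33/101 = 32.7%, the job-training program 24/106 = 22.6% → the CBT program
High-risk: the CBT program 3/11 = 27.3%, the job-training program 1/8 = 12.5% → the CBT program
Low-risk: the CBT program 317/446 = 71.1%, the job-training program 263/390 = 67.4% → the CBT program
Overall: the CBT program 353/558 = 63.3%, the job-training program 288/504 = 57.1% → the CBT program
The CBT program wins overall and in every risk group — no reversal.

No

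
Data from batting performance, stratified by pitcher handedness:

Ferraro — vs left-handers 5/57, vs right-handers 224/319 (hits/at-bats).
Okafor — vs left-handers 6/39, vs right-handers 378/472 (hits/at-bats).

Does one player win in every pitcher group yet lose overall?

No

Vs left-handers: Ferraro 5/57 = 8.8%, Okafor 6/39 = 15.4% → Okafor
Vs right-handers: Ferraro 224/319 = 70.2%, Okafor 378/472 = 80.1% → Okafor
Overall: Ferraro 229/376 = 60.9%, Okafor 384/511 = 75.1% → Okafor
Okafor wins overall and in every pitcher group — no reversal.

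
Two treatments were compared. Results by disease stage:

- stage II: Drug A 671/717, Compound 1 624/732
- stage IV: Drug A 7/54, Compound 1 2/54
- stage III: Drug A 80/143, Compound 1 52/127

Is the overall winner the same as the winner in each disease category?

Stage II: Drug A 671/717 = 93.6%, Compound 1 624/732 = 85.2% → Drug A
Stage IV: Drug A 7/54 = 13.0%, Compound 1 2/54 = 3.7% → Drug A
Stage III: Drug A 80/143 = 55.9%, Compound 1 52/127 = 40.9% → Drug A
Overall: Drug A 758/914 = 82.9%, Compound 1 678/913 = 74.3% → Drug A
Drug A wins overall and in every disease group — no reversal.

Yes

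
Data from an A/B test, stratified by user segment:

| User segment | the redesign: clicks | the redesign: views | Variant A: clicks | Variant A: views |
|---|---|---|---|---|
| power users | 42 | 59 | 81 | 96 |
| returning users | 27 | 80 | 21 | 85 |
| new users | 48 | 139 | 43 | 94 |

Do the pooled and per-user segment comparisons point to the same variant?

No

Power users: the redesign 42/59 = 71.2%, Variant A 81/96 = 84.4% → Variant A
Returning users: the redesign 27/80 = 33.8%, Variant A 21/85 = 24.7% → the redesign
New users: the redesign 48/139 = 34.5%, Variant A 43/94 = 45.7% → Variant A
Overall: the redesign 117/278 = 42.1%, Variant A 145/275 = 52.7% → Variant A
Neither sweeps: the redesign wins 1 of 3 groups, Variant A wins 2. Variant A wins overall but not every group — no Simpson reversal.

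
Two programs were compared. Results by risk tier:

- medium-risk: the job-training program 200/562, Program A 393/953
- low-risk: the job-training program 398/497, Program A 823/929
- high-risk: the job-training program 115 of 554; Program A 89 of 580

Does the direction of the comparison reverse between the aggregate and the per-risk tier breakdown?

No

Medium-risk: the job-training program 200/562 = 35.6%, Program A 393/953 = 41.2% → Program A
Low-risk: the job-training program 398/497 = 80.1%, Program A 823/929 = 88.6% → Program A
High-risk: the job-training program 115/554 = 20.8%, Program A 89/580 = 15.3% → the job-training program
Overall: the job-training program 713/1613 = 44.2%, Program A 1305/2462 = 53.0% → Program A
Neither sweeps: the job-training program wins 1 of 3 groups, Program A wins 2. Program A wins overall but not every group — no Simpson reversal.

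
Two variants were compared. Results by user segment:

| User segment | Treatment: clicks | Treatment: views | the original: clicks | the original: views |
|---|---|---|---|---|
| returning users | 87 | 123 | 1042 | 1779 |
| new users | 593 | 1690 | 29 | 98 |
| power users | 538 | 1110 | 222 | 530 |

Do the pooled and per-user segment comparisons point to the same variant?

No

Returning users: Treatment 87/123 = 70.7%, the original 1042/1779 = 58.6% → Treatment
New users: Treatment 593/1690 = 35.1%, the original 29/98 = 29.6% → Treatment
Power users: Treatment 538/1110 = 48.5%, the original 222/530 = 41.9% → Treatment
Overall: Treatment 1218/2923 = 41.7%, the original 1293/2407 = 53.7% → the original
Treatment wins each user group but the original wins overall — the comparison reverses. Treatment's views skew toward new users, which has a lower base rate.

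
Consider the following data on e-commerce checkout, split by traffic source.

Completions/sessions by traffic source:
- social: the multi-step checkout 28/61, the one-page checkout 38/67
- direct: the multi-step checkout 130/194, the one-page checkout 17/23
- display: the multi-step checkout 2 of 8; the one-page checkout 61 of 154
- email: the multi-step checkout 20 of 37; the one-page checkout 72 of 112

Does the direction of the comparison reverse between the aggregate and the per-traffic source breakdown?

Yes

Social: the multi-step checkout 28/61 = 45.9%, the one-page checkout 38/67 = 56.7% → the one-page checkout
Direct: the multi-step checkout 130/194 = 67.0%, the one-page checkout 17/23 = 73.9% → the one-page checkout
Display: the multi-step checkout 2/8 = 25.0%, the one-page checkout 61/154 = 39.6% → the one-page checkout
Email: the multi-step checkout 20/37 = 54.1%, the one-page checkout 72/112 = 64.3% → the one-page checkout
Overall: the multi-step checkout 180/300 = 60.0%, the one-page checkout 188/356 = 52.8% → the multi-step checkout
The one-page checkout wins each traffic group but the multi-step checkout wins overall — the comparison reverses. The one-page checkout's sessions skew toward display, which has a lower base rate.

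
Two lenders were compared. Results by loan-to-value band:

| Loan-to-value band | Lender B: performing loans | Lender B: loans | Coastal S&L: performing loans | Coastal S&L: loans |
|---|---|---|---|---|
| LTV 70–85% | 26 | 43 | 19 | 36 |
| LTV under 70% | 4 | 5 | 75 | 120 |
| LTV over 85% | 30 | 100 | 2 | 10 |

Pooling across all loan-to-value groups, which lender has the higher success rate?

Coastal S&L

LTV 70–85%: Lender B 26/43 = 60.5%, Coastal S&L 19/36 = 52.8% → Lender B
LTV under 70%: Lender B 4/5 = 80.0%, Coastal S&L 75/120 = 62.5% → Lender B
LTV over 85%: Lender B 30/100 = 30.0%, Coastal S&L 2/10 = 20.0% → Lender B
Overall: Lender B 60/148 = 40.5%, Coastal S&L 96/166 = 57.8% → Coastal S&L
(Lender B wins every loan-to-value group but Coastal S&L wins overall — Lender B's loans skew toward the low-rate LTV over 85% group.)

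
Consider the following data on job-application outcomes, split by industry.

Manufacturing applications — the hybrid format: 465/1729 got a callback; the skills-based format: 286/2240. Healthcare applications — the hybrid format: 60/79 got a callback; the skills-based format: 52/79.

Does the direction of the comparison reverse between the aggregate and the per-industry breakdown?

No

Manufacturing: the hybrid format 465/1729 = 26.9%, the skills-based format 286/2240 = 12.8% → the hybrid format
Healthcare: the hybrid format 60/79 = 75.9%, the skills-based format 52/79 = 65.8% → the hybrid format
Overall: the hybrid format 525/1808 = 29.0%, the skills-based format 338/2319 = 14.6% → the hybrid format
The hybrid format wins overall and in every industry group — no reversal.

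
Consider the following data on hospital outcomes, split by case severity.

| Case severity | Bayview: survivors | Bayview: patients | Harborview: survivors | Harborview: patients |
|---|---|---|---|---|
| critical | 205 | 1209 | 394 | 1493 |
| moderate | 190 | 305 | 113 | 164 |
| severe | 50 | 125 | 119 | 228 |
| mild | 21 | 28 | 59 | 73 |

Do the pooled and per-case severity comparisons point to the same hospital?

Critical: Bayview 205/1209 = 17.0%, Harborview 394/1493 = 26.4% → Harborview
Moderate: Bayview 190/305 = 62.3%, Harborview 113/164 = 68.9% → Harborview
Severe: Bayview 50/125 = 40.0%, Harborview 119/228 = 52.2% → Harborview
Mild: Bayview 21/28 = 75.0%, Harborview 59/73 = 80.8% → Harborview
Overall: Bayview 466/1667 = 28.0%, Harborview 685/1958 = 35.0% → Harborview
Harborview wins overall and in every case group — no reversal.

Yes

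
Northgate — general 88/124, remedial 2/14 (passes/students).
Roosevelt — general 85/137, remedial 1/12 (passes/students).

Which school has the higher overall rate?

General: Northgate 88/124 = 71.0%, Roosevelt 85/137 = 62.0% → Northgate
Remedial: Northgate 2/14 = 14.3%, Roosevelt 1/12 = 8.3% → Northgate
Overall: Northgate 90/138 = 65.2%, Roosevelt 86/149 = 57.7% → Northgate

Northgate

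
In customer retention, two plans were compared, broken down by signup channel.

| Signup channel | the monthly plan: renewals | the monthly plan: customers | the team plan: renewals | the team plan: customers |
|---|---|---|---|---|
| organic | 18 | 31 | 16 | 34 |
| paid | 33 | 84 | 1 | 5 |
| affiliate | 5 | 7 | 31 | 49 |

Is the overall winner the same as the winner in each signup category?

No

Organic: the monthly plan 18/31 = 58.1%, the team plan 16/34 = 47.1% → the monthly plan
Paid: the monthly plan 33/84 = 39.3%, the team plan 1/5 = 20.0% → the monthly plan
Affiliate: the monthly plan 5/7 = 71.4%, the team plan 31/49 = 63.3% → the monthly plan
Overall: the monthly plan 56/122 = 45.9%, the team plan 48/88 = 54.5% → the team plan
The monthly plan wins each signup group but the team plan wins overall — the comparison reverses. The monthly plan's customers skew toward paid, which has a lower base rate.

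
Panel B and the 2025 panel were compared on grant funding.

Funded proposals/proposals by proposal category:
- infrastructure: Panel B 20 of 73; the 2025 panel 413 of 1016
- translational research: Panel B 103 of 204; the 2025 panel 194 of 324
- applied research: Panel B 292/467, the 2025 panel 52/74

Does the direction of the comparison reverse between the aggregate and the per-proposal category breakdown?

Yes

Infrastructure: Panel B 20/73 = 27.4%, the 2025 panel 413/1016 = 40.6% → the 2025 panel
Translational research: Panel B 103/204 = 50.5%, the 2025 panel 194/324 = 59.9% → the 2025 panel
Applied research: Panel B 292/467 = 62.5%, the 2025 panel 52/74 = 70.3% → the 2025 panel
Overall: Panel B 415/744 = 55.8%, the 2025 panel 659/1414 = 46.6% → Panel B
The 2025 panel wins each proposal group but Panel B wins overall — the comparison reverses. The 2025 panel's proposals skew toward infrastructure, which has a lower base rate.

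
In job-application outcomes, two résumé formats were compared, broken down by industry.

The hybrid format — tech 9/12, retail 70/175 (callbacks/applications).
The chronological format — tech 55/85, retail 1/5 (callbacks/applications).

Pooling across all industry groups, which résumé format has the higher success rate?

Tech: the hybrid format 9/12 = 75.0%, the chronological format 55/85 = 64.7% → the hybrid format
Retail: the hybrid format 70/175 = 40.0%, the chronological format 1/5 = 20.0% → the hybrid format
Overall: the hybrid format 79/187 = 42.2%, the chronological format 56/90 = 62.2% → the chronological format
(The hybrid format wins every industry group but the chronological format wins overall — the hybrid format's applications skew toward the low-rate retail group.)

the chronological format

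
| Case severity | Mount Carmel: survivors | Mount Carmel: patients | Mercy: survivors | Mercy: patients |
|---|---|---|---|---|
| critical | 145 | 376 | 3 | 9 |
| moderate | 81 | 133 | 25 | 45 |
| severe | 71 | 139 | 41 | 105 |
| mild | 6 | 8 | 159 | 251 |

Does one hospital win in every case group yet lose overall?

Critical: Mount Carmel 145/376 = 38.6%, Mercy 3/9 = 33.3% → Mount Carmel
Moderate: Mount Carmel 81/133 = 60.9%, Mercy 25/45 = 55.6% → Mount Carmel
Severe: Mount Carmel 71/139 = 51.1%, Mercy 41/105 = 39.0% → Mount Carmel
Mild: Mount Carmel 6/8 = 75.0%, Mercy 159/251 = 63.3% → Mount Carmel
Overall: Mount Carmel 303/656 = 46.2%, Mercy 228/410 = 55.6% → Mercy
Mount Carmel wins each case group but Mercy wins overall — the comparison reverses. Mount Carmel's patients skew toward critical, which has a lower base rate.

Yes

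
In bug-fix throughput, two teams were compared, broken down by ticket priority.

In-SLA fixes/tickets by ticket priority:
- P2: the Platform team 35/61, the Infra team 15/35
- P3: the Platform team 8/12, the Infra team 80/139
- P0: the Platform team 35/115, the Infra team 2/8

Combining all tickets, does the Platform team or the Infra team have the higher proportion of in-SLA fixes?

P2: the Platform team 35/61 = 57.4%, the Infra team 15/35 = 42.9% → the Platform team
P3: the Platform team 8/12 = 66.7%, the Infra team 80/139 = 57.6% → the Platform team
P0: the Platform team 35/115 = 30.4%, the Infra team 2/8 = 25.0% → the Platform team
Overall: the Platform team 78/188 = 41.5%, the Infra team 97/182 = 53.3% → the Infra team
(The Platform team wins every ticket group but the Infra team wins overall — the Platform team's tickets skew toward the low-rate P0 group.)

the Infra team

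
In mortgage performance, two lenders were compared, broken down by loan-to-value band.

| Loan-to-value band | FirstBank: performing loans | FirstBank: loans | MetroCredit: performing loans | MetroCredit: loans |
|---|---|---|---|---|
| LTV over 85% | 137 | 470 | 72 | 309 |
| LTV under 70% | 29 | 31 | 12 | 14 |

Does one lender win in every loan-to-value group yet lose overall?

No

LTV over 85%: FirstBank 137/470 = 29.1%, MetroCredit 72/309 = 23.3% → FirstBank
LTV under 70%: FirstBank 29/31 = 93.5%, MetroCredit 12/14 = 85.7% → FirstBank
Overall: FirstBank 166/501 = 33.1%, MetroCredit 84/323 = 26.0% → FirstBank
FirstBank wins overall and in every loan-to-value group — no reversal.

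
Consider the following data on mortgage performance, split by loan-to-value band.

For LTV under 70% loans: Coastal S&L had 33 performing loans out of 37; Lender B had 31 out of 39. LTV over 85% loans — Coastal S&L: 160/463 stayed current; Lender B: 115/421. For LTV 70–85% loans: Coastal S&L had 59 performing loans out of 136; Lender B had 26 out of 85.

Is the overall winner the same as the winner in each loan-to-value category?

Yes

LTV under 70%: Coastal S&L 33/37 = 89.2%, Lender B 31/39 = 79.5% → Coastal S&L
LTV over 85%: Coastal S&L 160/463 = 34.6%, Lender B 115/421 = 27.3% → Coastal S&L
LTV 70–85%: Coastal S&L 59/136 = 43.4%, Lender B 26/85 = 30.6% → Coastal S&L
Overall: Coastal S&L 252/636 = 39.6%, Lender B 172/545 = 31.6% → Coastal S&L
Coastal S&L wins overall and in every loan-to-value group — no reversal.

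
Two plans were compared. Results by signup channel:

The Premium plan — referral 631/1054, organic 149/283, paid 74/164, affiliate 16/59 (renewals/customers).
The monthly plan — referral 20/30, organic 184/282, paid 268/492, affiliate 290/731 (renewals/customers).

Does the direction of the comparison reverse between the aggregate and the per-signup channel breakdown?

Referral: the Premium plan 631/1054 = 59.9%, the monthly plan 20/30 = 66.7% → the monthly plan
Organic: the Premium plan 149/283 = 52.7%, the monthly plan 184/282 = 65.2% → the monthly plan
Paid: the Premium plan 74/164 = 45.1%, the monthly plan 268/492 = 54.5% → the monthly plan
Affiliate: the Premium plan 16/59 = 27.1%, the monthly plan 290/731 = 39.7% → the monthly plan
Overall: the Premium plan 870/1560 = 55.8%, the monthly plan 762/1535 = 49.6% → the Premium plan
The monthly plan wins each signup group but the Premium plan wins overall — the comparison reverses. The monthly plan's customers skew toward affiliate, which has a lower base rate.

Yes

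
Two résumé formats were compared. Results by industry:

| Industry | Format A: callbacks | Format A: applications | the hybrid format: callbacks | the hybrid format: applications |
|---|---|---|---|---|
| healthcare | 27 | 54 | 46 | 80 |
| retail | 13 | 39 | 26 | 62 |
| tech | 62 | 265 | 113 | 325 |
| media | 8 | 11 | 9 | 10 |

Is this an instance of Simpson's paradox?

No

Healthcare: Format A 27/54 = 50.0%, the hybrid format 46/80 = 57.5% → the hybrid format
Retail: Format A 13/39 = 33.3%, the hybrid format 26/62 = 41.9% → the hybrid format
Tech: Format A 62/265 = 23.4%, the hybrid format 113/325 = 34.8% → the hybrid format
Media: Format A 8/11 = 72.7%, the hybrid format 9/10 = 90.0% → the hybrid format
Overall: Format A 110/369 = 29.8%, the hybrid format 194/477 = 40.7% → the hybrid format
The hybrid format wins overall and in every industry group — no reversal.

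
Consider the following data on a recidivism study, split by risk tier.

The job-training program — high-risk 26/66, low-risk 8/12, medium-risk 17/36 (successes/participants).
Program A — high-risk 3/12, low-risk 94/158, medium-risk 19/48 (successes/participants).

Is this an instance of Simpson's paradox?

Yes

High-risk: the job-training program 26/66 = 39.4%, Program A 3/12 = 25.0% → the job-training program
Low-risk: the job-training program 8/12 = 66.7%, Program A 94/158 = 59.5% → the job-training program
Medium-risk: the job-training program 17/36 = 47.2%, Program A 19/48 = 39.6% → the job-training program
Overall: the job-training program 51/114 = 44.7%, Program A 116/218 = 53.2% → Program A
The job-training program wins each risk group but Program A wins overall — the comparison reverses. The job-training program's participants skew toward high-risk, which has a lower base rate.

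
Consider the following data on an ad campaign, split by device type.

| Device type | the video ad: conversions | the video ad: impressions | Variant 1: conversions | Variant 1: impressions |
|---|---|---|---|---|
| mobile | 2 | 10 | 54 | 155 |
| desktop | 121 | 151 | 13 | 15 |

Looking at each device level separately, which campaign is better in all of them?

Mobile: the video ad 2/10 = 20.0%, Variant 1 54/155 = 34.8% → Variant 1
Desktop: the video ad 121/151 = 80.1%, Variant 1 13/15 = 86.7% → Variant 1
Variant 1 has the higher rate in both groups.

Variant 1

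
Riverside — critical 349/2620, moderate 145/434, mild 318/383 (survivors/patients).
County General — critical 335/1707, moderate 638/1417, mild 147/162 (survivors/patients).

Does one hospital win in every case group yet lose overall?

No

Critical: Riverside 349/2620 = 13.3%, County General 335/1707 = 19.6% → County General
Moderate: Riverside 145/434 = 33.4%, County General 638/1417 = 45.0% → County General
Mild: Riverside 318/383 = 83.0%, County General 147/162 = 90.7% → County General
Overall: Riverside 812/3437 = 23.6%, County General 1120/3286 = 34.1% → County General
County General wins overall and in every case group — no reversal.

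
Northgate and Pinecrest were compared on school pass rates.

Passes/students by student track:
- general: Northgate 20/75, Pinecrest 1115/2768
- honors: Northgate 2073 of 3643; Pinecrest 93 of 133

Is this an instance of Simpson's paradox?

Yes

General: Northgate 20/75 = 26.7%, Pinecrest 1115/2768 = 40.3% → Pinecrest
Honors: Northgate 2073/3643 = 56.9%, Pinecrest 93/133 = 69.9% → Pinecrest
Overall: Northgate 2093/3718 = 56.3%, Pinecrest 1208/2901 = 41.6% → Northgate
Pinecrest wins each student group but Northgate wins overall — the comparison reverses. Pinecrest's students skew toward general, which has a lower base rate.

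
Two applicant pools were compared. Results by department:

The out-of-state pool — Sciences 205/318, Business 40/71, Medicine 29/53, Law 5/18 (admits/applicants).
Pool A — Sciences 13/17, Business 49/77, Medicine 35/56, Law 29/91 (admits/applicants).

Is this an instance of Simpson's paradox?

Sciences: the out-of-state pool 205/318 = 64.5%, Pool A 13/17 = 76.5% → Pool A
Business: the out-of-state pool 40/71 = 56.3%, Pool A 49/77 = 63.6% → Pool A
Medicine: the out-of-state pool 29/53 = 54.7%, Pool A 35/56 = 62.5% → Pool A
Law: the out-of-state pool 5/18 = 27.8%, Pool A 29/91 = 31.9% → Pool A
Overall: the out-of-state pool 279/460 = 60.7%, Pool A 126/241 = 52.3% → the out-of-state pool
Pool A wins each department group but the out-of-state pool wins overall — the comparison reverses. Pool A's applicants skew toward Law, which has a lower base rate.

Yes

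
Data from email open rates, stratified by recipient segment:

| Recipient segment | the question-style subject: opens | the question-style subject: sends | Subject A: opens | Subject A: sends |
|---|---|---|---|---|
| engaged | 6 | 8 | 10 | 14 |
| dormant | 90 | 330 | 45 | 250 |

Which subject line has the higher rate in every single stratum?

the question-style subject

Engaged: the question-style subject 6/8 = 75.0%, Subject A 10/14 = 71.4% → the question-style subject
Dormant: the question-style subject 90/330 = 27.3%, Subject A 45/250 = 18.0% → the question-style subject
The question-style subject has the higher rate in both groups.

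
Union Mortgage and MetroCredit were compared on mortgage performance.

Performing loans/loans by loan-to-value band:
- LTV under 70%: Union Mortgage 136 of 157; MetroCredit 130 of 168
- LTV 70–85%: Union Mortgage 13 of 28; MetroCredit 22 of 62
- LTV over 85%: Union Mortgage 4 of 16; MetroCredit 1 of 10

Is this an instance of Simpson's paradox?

LTV under 70%: Union Mortgage 136/157 = 86.6%, MetroCredit 130/168 = 77.4% → Union Mortgage
LTV 70–85%: Union Mortgage 13/28 = 46.4%, MetroCredit 22/62 = 35.5% → Union Mortgage
LTV over 85%: Union Mortgage 4/16 = 25.0%, MetroCredit 1/10 = 10.0% → Union Mortgage
Overall: Union Mortgage 153/201 = 76.1%, MetroCredit 153/240 = 63.8% → Union Mortgage
Union Mortgage wins overall and in every loan-to-value group — no reversal.

No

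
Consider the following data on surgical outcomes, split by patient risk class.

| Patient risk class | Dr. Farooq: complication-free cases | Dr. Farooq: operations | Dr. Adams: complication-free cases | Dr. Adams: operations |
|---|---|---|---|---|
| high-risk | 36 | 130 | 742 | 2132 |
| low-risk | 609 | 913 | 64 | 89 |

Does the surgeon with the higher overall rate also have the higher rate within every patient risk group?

No

High-risk: Dr. Farooq 36/130 = 27.7%, Dr. Adams 742/2132 = 34.8% → Dr. Adams
Low-risk: Dr. Farooq 609/913 = 66.7%, Dr. Adams 64/89 = 71.9% → Dr. Adams
Overall: Dr. Farooq 645/1043 = 61.8%, Dr. Adams 806/2221 = 36.3% → Dr. Farooq
Dr. Adams wins each patient risk group but Dr. Farooq wins overall — the comparison reverses. Dr. Adams's operations skew toward high-risk, which has a lower base rate.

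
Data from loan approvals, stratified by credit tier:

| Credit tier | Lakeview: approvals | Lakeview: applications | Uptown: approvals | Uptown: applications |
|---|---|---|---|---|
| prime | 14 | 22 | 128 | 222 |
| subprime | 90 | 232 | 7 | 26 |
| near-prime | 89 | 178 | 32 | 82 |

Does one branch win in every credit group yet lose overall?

Prime: Lakeview 14/22 = 63.6%, Uptown 128/222 = 57.7% → Lakeview
Subprime: Lakeview 90/232 = 38.8%, Uptown 7/26 = 26.9% → Lakeview
Near-prime: Lakeview 89/178 = 50.0%, Uptown 32/82 = 39.0% → Lakeview
Overall: Lakeview 193/432 = 44.7%, Uptown 167/330 = 50.6% → Uptown
Lakeview wins each credit group but Uptown wins overall — the comparison reverses. Lakeview's applications skew toward subprime, which has a lower base rate.

Yes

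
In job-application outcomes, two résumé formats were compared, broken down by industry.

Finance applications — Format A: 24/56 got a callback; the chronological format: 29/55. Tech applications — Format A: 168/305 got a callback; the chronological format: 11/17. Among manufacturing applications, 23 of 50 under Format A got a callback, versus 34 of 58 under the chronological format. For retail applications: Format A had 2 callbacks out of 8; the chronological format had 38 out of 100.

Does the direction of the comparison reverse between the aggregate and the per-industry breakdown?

Finance: Format A 24/56 = 42.9%, the chronological format 29/55 = 52.7% → the chronological format
Tech: Format A 168/305 = 55.1%, the chronological format 11/17 = 64.7% → the chronological format
Manufacturing: Format A 23/50 = 46.0%, the chronological format 34/58 = 58.6% → the chronological format
Retail: Format A 2/8 = 25.0%, the chronological format 38/100 = 38.0% → the chronological format
Overall: Format A 217/419 = 51.8%, the chronological format 112/230 = 48.7% → Format A
The chronological format wins each industry group but Format A wins overall — the comparison reverses. The chronological format's applications skew toward retail, which has a lower base rate.

Yes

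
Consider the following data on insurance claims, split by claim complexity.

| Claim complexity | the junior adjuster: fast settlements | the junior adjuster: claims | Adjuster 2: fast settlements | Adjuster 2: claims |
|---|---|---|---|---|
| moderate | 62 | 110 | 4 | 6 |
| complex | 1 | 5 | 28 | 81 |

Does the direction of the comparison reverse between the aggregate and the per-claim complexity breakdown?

Yes

Moderate: the junior adjuster 62/110 = 56.4%, Adjuster 2 4/6 = 66.7% → Adjuster 2
Complex: the junior adjuster 1/5 = 20.0%, Adjuster 2 28/81 = 34.6% → Adjuster 2
Overall: the junior adjuster 63/115 = 54.8%, Adjuster 2 32/87 = 36.8% → the junior adjuster
Adjuster 2 wins each claim group but the junior adjuster wins overall — the comparison reverses. Adjuster 2's claims skew toward complex, which has a lower base rate.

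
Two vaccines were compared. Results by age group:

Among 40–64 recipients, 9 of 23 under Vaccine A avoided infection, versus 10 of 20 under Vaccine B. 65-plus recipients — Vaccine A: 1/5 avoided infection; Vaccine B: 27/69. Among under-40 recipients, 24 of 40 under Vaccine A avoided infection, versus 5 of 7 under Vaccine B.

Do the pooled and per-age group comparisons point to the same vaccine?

40–64: Vaccine A 9/23 = 39.1%, Vaccine B 10/20 = 50.0% → Vaccine B
65-plus: Vaccine A 1/5 = 20.0%, Vaccine B 27/69 = 39.1% → Vaccine B
Under-40: Vaccine A 24/40 = 60.0%, Vaccine B 5/7 = 71.4% → Vaccine B
Overall: Vaccine A 34/68 = 50.0%, Vaccine B 42/96 = 43.8% → Vaccine A
Vaccine B wins each age group but Vaccine A wins overall — the comparison reverses. Vaccine B's recipients skew toward 65-plus, which has a lower base rate.

No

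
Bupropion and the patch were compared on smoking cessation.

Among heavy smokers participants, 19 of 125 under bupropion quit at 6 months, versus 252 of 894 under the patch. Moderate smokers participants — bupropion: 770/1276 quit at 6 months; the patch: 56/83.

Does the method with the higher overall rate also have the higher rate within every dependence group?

No

Heavy smokers: bupropion 19/125 = 15.2%, the patch 252/894 = 28.2% → the patch
Moderate smokers: bupropion 770/1276 = 60.3%, the patch 56/83 = 67.5% → the patch
Overall: bupropion 789/1401 = 56.3%, the patch 308/977 = 31.5% → bupropion
The patch wins each dependence group but bupropion wins overall — the comparison reverses. The patch's participants skew toward heavy smokers, which has a lower base rate.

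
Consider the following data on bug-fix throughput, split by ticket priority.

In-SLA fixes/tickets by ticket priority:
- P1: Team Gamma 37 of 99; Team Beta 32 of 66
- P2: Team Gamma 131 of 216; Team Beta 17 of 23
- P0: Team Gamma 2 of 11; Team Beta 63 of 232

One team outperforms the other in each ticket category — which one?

P1: Team Gamma 37/99 = 37.4%, Team Beta 32/66 = 48.5% → Team Beta
P2: Team Gamma 131/216 = 60.6%, Team Beta 17/23 = 73.9% → Team Beta
P0: Team Gamma 2/11 = 18.2%, Team Beta 63/232 = 27.2% → Team Beta
Team Beta has the higher rate in all 3 groups.

Team Beta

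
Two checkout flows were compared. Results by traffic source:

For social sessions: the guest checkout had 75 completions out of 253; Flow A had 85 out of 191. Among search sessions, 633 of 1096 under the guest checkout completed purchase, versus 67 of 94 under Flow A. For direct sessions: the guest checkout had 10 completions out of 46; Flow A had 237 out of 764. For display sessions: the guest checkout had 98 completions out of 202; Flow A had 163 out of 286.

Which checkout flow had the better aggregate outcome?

the guest checkout

Social: the guest checkout 75/253 = 29.6%, Flow A 85/191 = 44.5% → Flow A
Search: the guest checkout 633/1096 = 57.8%, Flow A 67/94 = 71.3% → Flow A
Direct: the guest checkout 10/46 = 21.7%, Flow A 237/764 = 31.0% → Flow A
Display: the guest checkout 98/202 = 48.5%, Flow A 163/286 = 57.0% → Flow A
Overall: the guest checkout 816/1597 = 51.1%, Flow A 552/1335 = 41.3% → the guest checkout
(Flow A wins every traffic group but the guest checkout wins overall — Flow A's sessions skew toward the low-rate direct group.)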